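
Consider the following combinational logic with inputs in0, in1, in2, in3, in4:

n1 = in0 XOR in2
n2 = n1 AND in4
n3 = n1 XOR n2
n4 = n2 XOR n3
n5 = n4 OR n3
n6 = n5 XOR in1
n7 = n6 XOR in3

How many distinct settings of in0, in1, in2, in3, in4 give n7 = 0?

16

n7 = n6 XOR in3 must be 0, so n6 and in3 are equal.
Enumerating the 32 input combinations, 16 give n7 = 0 and 16 give n7 = 1.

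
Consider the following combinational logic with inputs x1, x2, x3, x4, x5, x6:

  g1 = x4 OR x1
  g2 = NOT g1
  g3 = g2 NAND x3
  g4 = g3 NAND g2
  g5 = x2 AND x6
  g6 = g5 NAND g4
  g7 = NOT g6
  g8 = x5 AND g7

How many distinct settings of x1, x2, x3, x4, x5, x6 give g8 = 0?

57

g8 = x5 AND g7 must be 0, so at least one of x5, g7 is 0.
Enumerating the 64 input combinations, 57 give g8 = 0 and 7 give g8 = 1.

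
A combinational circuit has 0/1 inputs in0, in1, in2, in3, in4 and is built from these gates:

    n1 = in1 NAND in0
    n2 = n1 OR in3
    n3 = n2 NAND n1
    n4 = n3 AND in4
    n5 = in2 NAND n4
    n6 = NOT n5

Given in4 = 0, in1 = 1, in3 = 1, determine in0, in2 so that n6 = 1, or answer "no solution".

With in4 = 0, in1 = 1, in3 = 1 fixed, none of the 4 settings of in0, in2 give n6 = 1.
For example, with in0=0, in2=0:
n1 = in1 NAND in0 = 1 NAND 0 = 1
n2 = n1 OR in3 = 1 OR 1 = 1
n3 = n2 NAND n1 = 1 NAND 1 = 0
n4 = n3 AND in4 = 0 AND 0 = 0
n5 = in2 NAND n4 = 0 NAND 0 = 1
n6 = NOT n5 = NOT 1 = 0
giving n6 = 0 ≠ 1.

no solution exists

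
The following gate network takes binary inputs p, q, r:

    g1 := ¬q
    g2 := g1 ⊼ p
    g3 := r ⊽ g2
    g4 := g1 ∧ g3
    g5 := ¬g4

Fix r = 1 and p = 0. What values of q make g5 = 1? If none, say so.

q=0

g5 = ¬g4 must be 1, so g4 = 0.
g4 = g1 ∧ g3 must be 0, so at least one of g1, g3 is 0.
Check with r = 1 and p = 0 and q=0:
g1 = ¬q = ¬0 = 1
g2 = g1 ⊼ p = 1 ⊼ 0 = 1
g3 = r ⊽ g2 = 1 ⊽ 1 = 0
g4 = g1 ∧ g3 = 1 ∧ 0 = 0
g5 = ¬g4 = ¬0 = 1
So g5 = 1.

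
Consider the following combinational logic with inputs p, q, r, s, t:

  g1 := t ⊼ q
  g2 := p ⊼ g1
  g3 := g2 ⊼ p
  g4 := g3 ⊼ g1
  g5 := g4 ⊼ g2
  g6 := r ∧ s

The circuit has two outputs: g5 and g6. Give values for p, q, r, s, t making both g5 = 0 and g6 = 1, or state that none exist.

p=1, q=1, r=1, s=1, t=1

Check with p=1, q=1, r=1, s=1, t=1:
g1 = t ⊼ q = 1 ⊼ 1 = 0
g2 = p ⊼ g1 = 1 ⊼ 0 = 1
g3 = g2 ⊼ p = 1 ⊼ 1 = 0
g4 = g3 ⊼ g1 = 0 ⊼ 0 = 1
g5 = g4 ⊼ g2 = 1 ⊼ 1 = 0
g6 = r ∧ s = 1 ∧ 1 = 1
So g5 = 0 and g6 = 1.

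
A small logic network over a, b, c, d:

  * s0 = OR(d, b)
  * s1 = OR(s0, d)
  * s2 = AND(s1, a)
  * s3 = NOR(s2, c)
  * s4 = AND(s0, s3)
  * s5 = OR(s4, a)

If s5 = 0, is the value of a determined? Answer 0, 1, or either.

s5 = OR(s4, a) must be 0, so both s4 = 0 and a = 0.
s4 = AND(s0, s3) must be 0, so at least one of s0, s3 is 0.
Every assignment with s5 = 0 has a = 0; there are 5 such assignment(s).

0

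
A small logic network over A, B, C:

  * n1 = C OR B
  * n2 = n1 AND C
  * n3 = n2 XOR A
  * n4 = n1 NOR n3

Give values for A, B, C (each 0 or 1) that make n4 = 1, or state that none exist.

n4 = n1 NOR n3 must be 1, so both n1 = 0 and n3 = 0.
n1 = C OR B must be 0, so both C = 0 and B = 0.
n3 = n2 XOR A must be 0, so n2 and A are equal.
Check with A=0, B=0, C=0:
n1 = C OR B = 0 OR 0 = 0
n2 = n1 AND C = 0 AND 0 = 0
n3 = n2 XOR A = 0 XOR 0 = 0
n4 = n1 NOR n3 = 0 NOR 0 = 1
So n4 = 1 as required.

A=0, B=0, C=0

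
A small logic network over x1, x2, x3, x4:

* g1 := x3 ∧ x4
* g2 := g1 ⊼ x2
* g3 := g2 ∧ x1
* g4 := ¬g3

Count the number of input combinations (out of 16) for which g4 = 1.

9

g4 = ¬g3 must be 1, so g3 = 0.
Enumerating the 16 input combinations, 9 give g4 = 1 and 7 give g4 = 0.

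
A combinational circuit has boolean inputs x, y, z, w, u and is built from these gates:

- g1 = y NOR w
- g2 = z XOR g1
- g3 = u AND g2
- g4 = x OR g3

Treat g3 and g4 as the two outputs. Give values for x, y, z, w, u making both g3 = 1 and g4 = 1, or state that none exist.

Check with x=0, y=0, z=1, w=1, u=1:
g1 = y NOR w = 0 NOR 1 = 0
g2 = z XOR g1 = 1 XOR 0 = 1
g3 = u AND g2 = 1 AND 1 = 1
g4 = x OR g3 = 0 OR 1 = 1
So g3 = 1 and g4 = 1.

x=0, y=0, z=1, w=1, u=1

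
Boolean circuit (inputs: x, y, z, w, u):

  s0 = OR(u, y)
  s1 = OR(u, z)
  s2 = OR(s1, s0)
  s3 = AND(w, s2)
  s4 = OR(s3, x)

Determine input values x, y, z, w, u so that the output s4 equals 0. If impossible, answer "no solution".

x=0, y=1, z=1, w=0, u=0

Check with x=0, y=1, z=1, w=0, u=0:
s0 = OR(u, y) = OR(0, 1) = 1
s1 = OR(u, z) = OR(0, 1) = 1
s2 = OR(s1, s0) = OR(1, 1) = 1
s3 = AND(w, s2) = AND(0, 1) = 0
s4 = OR(s3, x) = OR(0, 0) = 0
So s4 = 0 as required.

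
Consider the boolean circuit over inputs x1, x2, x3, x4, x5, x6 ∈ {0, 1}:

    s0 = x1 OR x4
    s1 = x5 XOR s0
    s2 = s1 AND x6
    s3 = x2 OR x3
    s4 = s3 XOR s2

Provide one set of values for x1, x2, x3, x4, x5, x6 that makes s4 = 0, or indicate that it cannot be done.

s4 = s3 XOR s2 must be 0, so s3 and s2 are equal.
Check with x1=1, x2=0, x3=0, x4=0, x5=0, x6=0:
s0 = x1 OR x4 = 1 OR 0 = 1
s1 = x5 XOR s0 = 0 XOR 1 = 1
s2 = s1 AND x6 = 1 AND 0 = 0
s3 = x2 OR x3 = 0 OR 0 = 0
s4 = s3 XOR s2 = 0 XOR 0 = 0
So s4 = 0 as required.

x1=1, x2=0, x3=0, x4=0, x5=0, x6=0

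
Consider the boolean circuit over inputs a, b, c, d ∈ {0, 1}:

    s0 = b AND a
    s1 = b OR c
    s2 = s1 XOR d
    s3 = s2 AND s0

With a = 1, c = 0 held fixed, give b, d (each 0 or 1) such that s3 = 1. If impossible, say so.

b=1, d=0

Check with a = 1, c = 0 and b=1, d=0:
s0 = b AND a = 1 AND 1 = 1
s1 = b OR c = 1 OR 0 = 1
s2 = s1 XOR d = 1 XOR 0 = 1
s3 = s2 AND s0 = 1 AND 1 = 1
So s3 = 1.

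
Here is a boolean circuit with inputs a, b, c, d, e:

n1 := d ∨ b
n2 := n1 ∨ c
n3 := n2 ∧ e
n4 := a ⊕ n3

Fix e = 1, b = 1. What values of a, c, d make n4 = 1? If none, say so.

a=0, c=0, d=0

Check with e = 1, b = 1 and a=0, c=0, d=0:
n1 = d ∨ b = 0 ∨ 1 = 1
n2 = n1 ∨ c = 1 ∨ 0 = 1
n3 = n2 ∧ e = 1 ∧ 1 = 1
n4 = a ⊕ n3 = 0 ⊕ 1 = 1
So n4 = 1.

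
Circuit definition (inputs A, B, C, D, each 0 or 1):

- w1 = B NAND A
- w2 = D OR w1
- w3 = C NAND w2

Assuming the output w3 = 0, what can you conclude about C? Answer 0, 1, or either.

w3 = C NAND w2 must be 0, so both C = 1 and w2 = 1.
Every assignment with w3 = 0 has C = 1; there are 7 such assignment(s).

1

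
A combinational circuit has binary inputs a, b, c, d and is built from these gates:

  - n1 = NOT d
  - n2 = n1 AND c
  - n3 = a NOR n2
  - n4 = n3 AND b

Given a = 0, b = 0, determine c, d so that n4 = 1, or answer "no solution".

no solution exists

With a = 0, b = 0 fixed, none of the 4 settings of c, d give n4 = 1.
For example, with c=0, d=0:
n1 = NOT d = NOT 0 = 1
n2 = n1 AND c = 1 AND 0 = 0
n3 = a NOR n2 = 0 NOR 0 = 1
n4 = n3 AND b = 1 AND 0 = 0
giving n4 = 0 ≠ 1.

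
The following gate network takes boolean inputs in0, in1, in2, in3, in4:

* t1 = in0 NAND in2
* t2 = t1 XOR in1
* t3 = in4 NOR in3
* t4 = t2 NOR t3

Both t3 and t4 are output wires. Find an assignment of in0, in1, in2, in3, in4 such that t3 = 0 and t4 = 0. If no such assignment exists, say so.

Check with in0=0, in1=0, in2=0, in3=1, in4=0:
t1 = in0 NAND in2 = 0 NAND 0 = 1
t2 = t1 XOR in1 = 1 XOR 0 = 1
t3 = in4 NOR in3 = 0 NOR 1 = 0
t4 = t2 NOR t3 = 1 NOR 0 = 0
So t3 = 0 and t4 = 0.

in0=0, in1=0, in2=0, in3=1, in4=0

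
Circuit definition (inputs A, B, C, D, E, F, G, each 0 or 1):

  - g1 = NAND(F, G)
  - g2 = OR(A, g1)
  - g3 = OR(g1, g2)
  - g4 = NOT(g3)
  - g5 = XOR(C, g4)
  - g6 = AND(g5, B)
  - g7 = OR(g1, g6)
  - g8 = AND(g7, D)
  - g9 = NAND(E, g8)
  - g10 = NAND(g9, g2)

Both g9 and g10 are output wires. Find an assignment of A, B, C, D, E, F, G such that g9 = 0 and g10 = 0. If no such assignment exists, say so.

Across all 128 input combinations, none give both g9 = 0 and g10 = 0.

no solution exists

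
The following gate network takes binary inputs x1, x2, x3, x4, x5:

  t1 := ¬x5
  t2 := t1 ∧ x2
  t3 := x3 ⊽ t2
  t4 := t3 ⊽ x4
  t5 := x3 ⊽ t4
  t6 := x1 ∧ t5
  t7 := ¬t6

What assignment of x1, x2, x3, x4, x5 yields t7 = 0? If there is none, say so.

x1=1 x2=0 x3=0 x4=0 x5=0

t7 = ¬t6 must be 0, so t6 = 1.
t6 = x1 ∧ t5 must be 1, so both x1 = 1 and t5 = 1.
t5 = x3 ⊽ t4 must be 1, so both x3 = 0 and t4 = 0.
Check with x1=1 x2=0 x3=0 x4=0 x5=0:
t1 = ¬x5 = ¬0 = 1
t2 = t1 ∧ x2 = 1 ∧ 0 = 0
t3 = x3 ⊽ t2 = 0 ⊽ 0 = 1
t4 = t3 ⊽ x4 = 1 ⊽ 0 = 0
t5 = x3 ⊽ t4 = 0 ⊽ 0 = 1
t6 = x1 ∧ t5 = 1 ∧ 1 = 1
t7 = ¬t6 = ¬1 = 0
So t7 = 0 as required.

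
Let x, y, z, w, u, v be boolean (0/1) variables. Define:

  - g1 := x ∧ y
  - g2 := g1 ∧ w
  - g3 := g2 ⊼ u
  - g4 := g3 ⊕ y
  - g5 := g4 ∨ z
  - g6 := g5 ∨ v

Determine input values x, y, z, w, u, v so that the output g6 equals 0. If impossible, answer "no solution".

g6 = g5 ∨ v must be 0, so both g5 = 0 and v = 0.
Check with x=0 y=1 z=0 w=1 u=0 v=0:
g1 = x ∧ y = 0 ∧ 1 = 0
g2 = g1 ∧ w = 0 ∧ 1 = 0
g3 = g2 ⊼ u = 0 ⊼ 0 = 1
g4 = g3 ⊕ y = 1 ⊕ 1 = 0
g5 = g4 ∨ z = 0 ∨ 0 = 0
g6 = g5 ∨ v = 0 ∨ 0 = 0
So g6 = 0 as required.

x=0 y=1 z=0 w=1 u=0 v=0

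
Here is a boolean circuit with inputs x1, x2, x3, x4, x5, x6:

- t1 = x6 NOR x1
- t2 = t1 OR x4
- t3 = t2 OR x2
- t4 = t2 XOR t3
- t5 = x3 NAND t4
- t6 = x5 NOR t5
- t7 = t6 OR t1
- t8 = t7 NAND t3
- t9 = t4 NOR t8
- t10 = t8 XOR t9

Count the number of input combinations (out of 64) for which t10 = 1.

61

t10 = t8 XOR t9 must be 1, so t8 and t9 differ.
Enumerating the 64 input combinations, 61 give t10 = 1 and 3 give t10 = 0.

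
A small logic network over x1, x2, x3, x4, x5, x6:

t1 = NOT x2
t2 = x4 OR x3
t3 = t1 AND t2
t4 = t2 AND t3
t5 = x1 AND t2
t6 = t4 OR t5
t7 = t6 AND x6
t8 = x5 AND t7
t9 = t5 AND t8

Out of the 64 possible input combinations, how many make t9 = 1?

t9 = t5 AND t8 must be 1, so both t5 = 1 and t8 = 1.
Enumerating the 64 input combinations, 6 give t9 = 1 and 58 give t9 = 0.

6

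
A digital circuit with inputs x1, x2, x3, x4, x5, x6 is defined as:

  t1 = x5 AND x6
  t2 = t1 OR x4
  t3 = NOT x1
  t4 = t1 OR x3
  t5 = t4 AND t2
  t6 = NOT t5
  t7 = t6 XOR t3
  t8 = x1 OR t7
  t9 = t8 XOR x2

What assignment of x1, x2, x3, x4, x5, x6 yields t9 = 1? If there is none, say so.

t9 = t8 XOR x2 must be 1, so t8 and x2 differ.
Check with x1=0 x2=1 x3=0 x4=1 x5=1 x6=0:
t1 = x5 AND x6 = 1 AND 0 = 0
t2 = t1 OR x4 = 0 OR 1 = 1
t3 = NOT x1 = NOT 0 = 1
t4 = t1 OR x3 = 0 OR 0 = 0
t5 = t4 AND t2 = 0 AND 1 = 0
t6 = NOT t5 = NOT 0 = 1
t7 = t6 XOR t3 = 1 XOR 1 = 0
t8 = x1 OR t7 = 0 OR 0 = 0
t9 = t8 XOR x2 = 0 XOR 1 = 1
So t9 = 1 as required.

x1=0 x2=1 x3=0 x4=1 x5=1 x6=0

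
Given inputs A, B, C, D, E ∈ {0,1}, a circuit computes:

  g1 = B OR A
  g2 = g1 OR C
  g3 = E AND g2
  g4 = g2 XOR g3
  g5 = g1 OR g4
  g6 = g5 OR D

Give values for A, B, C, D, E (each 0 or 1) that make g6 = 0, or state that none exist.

Check with A=0, B=0, C=1, D=0, E=1:
g1 = B OR A = 0 OR 0 = 0
g2 = g1 OR C = 0 OR 1 = 1
g3 = E AND g2 = 1 AND 1 = 1
g4 = g2 XOR g3 = 1 XOR 1 = 0
g5 = g1 OR g4 = 0 OR 0 = 0
g6 = g5 OR D = 0 OR 0 = 0
So g6 = 0 as required.

A=0, B=0, C=1, D=0, E=1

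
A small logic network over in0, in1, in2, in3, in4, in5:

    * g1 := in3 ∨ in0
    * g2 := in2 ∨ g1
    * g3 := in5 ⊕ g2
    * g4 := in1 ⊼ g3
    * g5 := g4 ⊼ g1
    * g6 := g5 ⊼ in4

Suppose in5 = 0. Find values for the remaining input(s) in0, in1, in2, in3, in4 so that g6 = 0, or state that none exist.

Check with in5 = 0 and in0=0, in1=0, in2=1, in3=0, in4=1:
g1 = in3 ∨ in0 = 0 ∨ 0 = 0
g2 = in2 ∨ g1 = 1 ∨ 0 = 1
g3 = in5 ⊕ g2 = 0 ⊕ 1 = 1
g4 = in1 ⊼ g3 = 0 ⊼ 1 = 1
g5 = g4 ⊼ g1 = 1 ⊼ 0 = 1
g6 = g5 ⊼ in4 = 1 ⊼ 1 = 0
So g6 = 0.

in0=0 in1=0 in2=1 in3=0 in4=1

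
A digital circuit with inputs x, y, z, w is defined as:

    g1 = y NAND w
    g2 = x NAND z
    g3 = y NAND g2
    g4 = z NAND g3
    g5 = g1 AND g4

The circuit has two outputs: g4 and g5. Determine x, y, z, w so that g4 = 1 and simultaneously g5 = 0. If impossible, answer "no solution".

Check with x=1, y=1, z=0, w=1:
g1 = y NAND w = 1 NAND 1 = 0
g2 = x NAND z = 1 NAND 0 = 1
g3 = y NAND g2 = 1 NAND 1 = 0
g4 = z NAND g3 = 0 NAND 0 = 1
g5 = g1 AND g4 = 0 AND 1 = 0
So g4 = 1 and g5 = 0.

x=1, y=1, z=0, w=1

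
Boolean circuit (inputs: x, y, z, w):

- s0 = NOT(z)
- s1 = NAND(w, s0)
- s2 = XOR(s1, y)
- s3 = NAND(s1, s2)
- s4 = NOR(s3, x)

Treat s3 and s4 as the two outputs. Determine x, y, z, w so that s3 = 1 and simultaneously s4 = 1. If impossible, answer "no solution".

Across all 16 input combinations, none give both s3 = 1 and s4 = 1.

no solution exists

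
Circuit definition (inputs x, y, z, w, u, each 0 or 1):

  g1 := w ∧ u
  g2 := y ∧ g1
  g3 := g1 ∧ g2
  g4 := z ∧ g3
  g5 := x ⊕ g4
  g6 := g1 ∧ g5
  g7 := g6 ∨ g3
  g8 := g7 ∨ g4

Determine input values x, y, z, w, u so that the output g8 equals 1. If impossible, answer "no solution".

x=0, y=1, z=1, w=1, u=1

g8 = g7 ∨ g4 must be 1, so at least one of g7, g4 is 1.
Check with x=0, y=1, z=1, w=1, u=1:
g1 = w ∧ u = 1 ∧ 1 = 1
g2 = y ∧ g1 = 1 ∧ 1 = 1
g3 = g1 ∧ g2 = 1 ∧ 1 = 1
g4 = z ∧ g3 = 1 ∧ 1 = 1
g5 = x ⊕ g4 = 0 ⊕ 1 = 1
g6 = g1 ∧ g5 = 1 ∧ 1 = 1
g7 = g6 ∨ g3 = 1 ∨ 1 = 1
g8 = g7 ∨ g4 = 1 ∨ 1 = 1
So g8 = 1 as required.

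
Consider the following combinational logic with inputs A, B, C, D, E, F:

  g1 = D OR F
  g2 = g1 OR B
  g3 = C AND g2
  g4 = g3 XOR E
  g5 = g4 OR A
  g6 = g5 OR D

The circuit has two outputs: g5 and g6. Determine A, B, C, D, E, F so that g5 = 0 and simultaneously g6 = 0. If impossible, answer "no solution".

A=0, B=0, C=0, D=0, E=0, F=0

Check with A=0, B=0, C=0, D=0, E=0, F=0:
g1 = D OR F = 0 OR 0 = 0
g2 = g1 OR B = 0 OR 0 = 0
g3 = C AND g2 = 0 AND 0 = 0
g4 = g3 XOR E = 0 XOR 0 = 0
g5 = g4 OR A = 0 OR 0 = 0
g6 = g5 OR D = 0 OR 0 = 0
So g5 = 0 and g6 = 0.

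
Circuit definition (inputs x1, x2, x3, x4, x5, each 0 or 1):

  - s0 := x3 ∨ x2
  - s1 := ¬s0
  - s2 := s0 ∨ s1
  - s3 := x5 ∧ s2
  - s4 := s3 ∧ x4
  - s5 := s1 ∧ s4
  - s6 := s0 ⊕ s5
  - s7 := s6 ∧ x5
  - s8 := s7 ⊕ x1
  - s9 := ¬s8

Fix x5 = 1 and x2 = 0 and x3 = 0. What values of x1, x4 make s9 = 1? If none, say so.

s9 = ¬s8 must be 1, so s8 = 0.
Check with x5 = 1 and x2 = 0 and x3 = 0 and x1=0, x4=0:
s0 = x3 ∨ x2 = 0 ∨ 0 = 0
s1 = ¬s0 = ¬0 = 1
s2 = s0 ∨ s1 = 0 ∨ 1 = 1
s3 = x5 ∧ s2 = 1 ∧ 1 = 1
s4 = s3 ∧ x4 = 1 ∧ 0 = 0
s5 = s1 ∧ s4 = 1 ∧ 0 = 0
s6 = s0 ⊕ s5 = 0 ⊕ 0 = 0
s7 = s6 ∧ x5 = 0 ∧ 1 = 0
s8 = s7 ⊕ x1 = 0 ⊕ 0 = 0
s9 = ¬s8 = ¬0 = 1
So s9 = 1.

x1=0, x4=0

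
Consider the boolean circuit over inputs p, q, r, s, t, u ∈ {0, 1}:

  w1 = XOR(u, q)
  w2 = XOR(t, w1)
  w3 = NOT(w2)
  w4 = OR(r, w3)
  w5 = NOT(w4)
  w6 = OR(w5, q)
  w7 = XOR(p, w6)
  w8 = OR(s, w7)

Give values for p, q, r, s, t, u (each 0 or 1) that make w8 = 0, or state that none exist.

p=0, q=0, r=1, s=0, t=1, u=1

w8 = OR(s, w7) must be 0, so both s = 0 and w7 = 0.
w7 = XOR(p, w6) must be 0, so p and w6 are equal.
Check with p=0, q=0, r=1, s=0, t=1, u=1:
w1 = XOR(u, q) = XOR(1, 0) = 1
w2 = XOR(t, w1) = XOR(1, 1) = 0
w3 = NOT(w2) = NOT 0 = 1
w4 = OR(r, w3) = OR(1, 1) = 1
w5 = NOT(w4) = NOT 1 = 0
w6 = OR(w5, q) = OR(0, 0) = 0
w7 = XOR(p, w6) = XOR(0, 0) = 0
w8 = OR(s, w7) = OR(0, 0) = 0
So w8 = 0 as required.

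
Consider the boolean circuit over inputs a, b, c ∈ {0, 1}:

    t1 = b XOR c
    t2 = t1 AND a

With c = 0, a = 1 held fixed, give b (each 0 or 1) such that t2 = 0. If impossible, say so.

t2 = t1 AND a must be 0, so at least one of t1, a is 0.
Check with c = 0, a = 1 and b=0:
t1 = b XOR c = 0 XOR 0 = 0
t2 = t1 AND a = 0 AND 1 = 0
So t2 = 0.

b=0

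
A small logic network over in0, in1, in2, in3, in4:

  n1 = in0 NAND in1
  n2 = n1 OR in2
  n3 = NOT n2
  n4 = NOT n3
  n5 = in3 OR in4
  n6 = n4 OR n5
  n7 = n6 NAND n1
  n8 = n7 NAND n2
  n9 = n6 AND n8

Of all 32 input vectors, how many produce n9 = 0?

5

n9 = n6 AND n8 must be 0, so at least one of n6, n8 is 0.
Satisfying assignments:
  in0=1, in1=1, in2=0, in3=0, in4=0
  in0=1, in1=1, in2=1, in3=0, in4=0
  in0=1, in1=1, in2=1, in3=0, in4=1
  in0=1, in1=1, in2=1, in3=1, in4=0
  in0=1, in1=1, in2=1, in3=1, in4=1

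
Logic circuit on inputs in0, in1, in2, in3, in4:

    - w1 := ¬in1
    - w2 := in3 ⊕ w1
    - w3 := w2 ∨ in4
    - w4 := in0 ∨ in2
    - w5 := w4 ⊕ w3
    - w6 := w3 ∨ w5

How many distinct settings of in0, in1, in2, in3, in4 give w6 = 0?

2

w6 = w3 ∨ w5 must be 0, so both w3 = 0 and w5 = 0.
w3 = w2 ∨ in4 must be 0, so both w2 = 0 and in4 = 0.
Enumerating the 32 input combinations, 2 give w6 = 0 and 30 give w6 = 1.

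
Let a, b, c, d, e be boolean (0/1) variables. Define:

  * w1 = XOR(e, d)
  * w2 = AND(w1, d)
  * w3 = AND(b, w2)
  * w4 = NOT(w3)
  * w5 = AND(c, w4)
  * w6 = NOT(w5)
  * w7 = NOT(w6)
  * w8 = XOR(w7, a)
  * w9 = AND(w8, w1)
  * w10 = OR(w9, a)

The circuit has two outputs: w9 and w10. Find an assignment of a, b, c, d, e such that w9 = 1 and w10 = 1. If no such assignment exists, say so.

Check with a=1, b=0, c=0, d=1, e=0:
w1 = XOR(e, d) = XOR(0, 1) = 1
w2 = AND(w1, d) = AND(1, 1) = 1
w3 = AND(b, w2) = AND(0, 1) = 0
w4 = NOT(w3) = NOT 0 = 1
w5 = AND(c, w4) = AND(0, 1) = 0
w6 = NOT(w5) = NOT 0 = 1
w7 = NOT(w6) = NOT 1 = 0
w8 = XOR(w7, a) = XOR(0, 1) = 1
w9 = AND(w8, w1) = AND(1, 1) = 1
w10 = OR(w9, a) = OR(1, 1) = 1
So w9 = 1 and w10 = 1.

a=1, b=0, c=0, d=1, e=0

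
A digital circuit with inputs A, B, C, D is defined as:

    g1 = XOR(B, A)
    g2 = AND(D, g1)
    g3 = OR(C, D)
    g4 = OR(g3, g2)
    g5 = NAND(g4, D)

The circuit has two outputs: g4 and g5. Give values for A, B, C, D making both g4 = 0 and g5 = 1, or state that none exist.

Check with A=1, B=0, C=0, D=0:
g1 = XOR(B, A) = XOR(0, 1) = 1
g2 = AND(D, g1) = AND(0, 1) = 0
g3 = OR(C, D) = OR(0, 0) = 0
g4 = OR(g3, g2) = OR(0, 0) = 0
g5 = NAND(g4, D) = NAND(0, 0) = 1
So g4 = 0 and g5 = 1.

A=1, B=0, C=0, D=0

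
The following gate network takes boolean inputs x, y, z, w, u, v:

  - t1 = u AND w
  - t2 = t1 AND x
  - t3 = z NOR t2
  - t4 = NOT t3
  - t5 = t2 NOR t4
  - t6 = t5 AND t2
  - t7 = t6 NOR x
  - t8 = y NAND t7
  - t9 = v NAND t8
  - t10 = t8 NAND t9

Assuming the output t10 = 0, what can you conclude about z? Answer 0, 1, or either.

Both values of z occur among assignments with t10 = 0:
  z=0: x=0, y=0, z=0, w=0, u=0, v=0
  z=1: x=0, y=0, z=1, w=0, u=0, v=0

either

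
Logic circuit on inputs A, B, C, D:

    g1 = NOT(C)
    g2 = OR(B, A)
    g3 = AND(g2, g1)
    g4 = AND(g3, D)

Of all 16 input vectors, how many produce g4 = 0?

g4 = AND(g3, D) must be 0, so at least one of g3, D is 0.
Enumerating the 16 input combinations, 13 give g4 = 0 and 3 give g4 = 1.

13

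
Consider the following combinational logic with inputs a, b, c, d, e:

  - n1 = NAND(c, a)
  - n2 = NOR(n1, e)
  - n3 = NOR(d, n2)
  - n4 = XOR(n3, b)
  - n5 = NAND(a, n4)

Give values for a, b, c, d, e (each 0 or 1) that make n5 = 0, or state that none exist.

n5 = NAND(a, n4) must be 0, so both a = 1 and n4 = 1.
n4 = XOR(n3, b) must be 1, so n3 and b differ.
Check with a=1, b=1, c=0, d=1, e=1:
n1 = NAND(c, a) = NAND(0, 1) = 1
n2 = NOR(n1, e) = NOR(1, 1) = 0
n3 = NOR(d, n2) = NOR(1, 0) = 0
n4 = XOR(n3, b) = XOR(0, 1) = 1
n5 = NAND(a, n4) = NAND(1, 1) = 0
So n5 = 0 as required.

a=1, b=1, c=0, d=1, e=1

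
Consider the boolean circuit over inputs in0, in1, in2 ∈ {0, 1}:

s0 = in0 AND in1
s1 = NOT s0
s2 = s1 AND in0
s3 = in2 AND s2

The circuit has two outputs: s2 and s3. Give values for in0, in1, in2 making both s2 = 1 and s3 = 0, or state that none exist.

Check with in0=1, in1=0, in2=0:
s0 = in0 AND in1 = 1 AND 0 = 0
s1 = NOT s0 = NOT 0 = 1
s2 = s1 AND in0 = 1 AND 1 = 1
s3 = in2 AND s2 = 0 AND 1 = 0
So s2 = 1 and s3 = 0.

in0=1, in1=0, in2=0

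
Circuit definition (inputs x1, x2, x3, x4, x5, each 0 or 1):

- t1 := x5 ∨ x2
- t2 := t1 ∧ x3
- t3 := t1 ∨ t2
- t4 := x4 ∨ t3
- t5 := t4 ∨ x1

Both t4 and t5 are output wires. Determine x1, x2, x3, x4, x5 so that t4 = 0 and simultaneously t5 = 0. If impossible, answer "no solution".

x1=0, x2=0, x3=0, x4=0, x5=0

Check with x1=0, x2=0, x3=0, x4=0, x5=0:
t1 = x5 ∨ x2 = 0 ∨ 0 = 0
t2 = t1 ∧ x3 = 0 ∧ 0 = 0
t3 = t1 ∨ t2 = 0 ∨ 0 = 0
t4 = x4 ∨ t3 = 0 ∨ 0 = 0
t5 = t4 ∨ x1 = 0 ∨ 0 = 0
So t4 = 0 and t5 = 0.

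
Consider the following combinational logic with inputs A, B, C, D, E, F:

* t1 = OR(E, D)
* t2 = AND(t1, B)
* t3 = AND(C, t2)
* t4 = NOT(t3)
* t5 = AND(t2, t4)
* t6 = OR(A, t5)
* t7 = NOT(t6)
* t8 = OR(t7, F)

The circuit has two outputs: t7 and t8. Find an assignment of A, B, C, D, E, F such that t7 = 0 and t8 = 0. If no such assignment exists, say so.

A=1, B=0, C=0, D=0, E=0, F=0

Check with A=1, B=0, C=0, D=0, E=0, F=0:
t1 = OR(E, D) = OR(0, 0) = 0
t2 = AND(t1, B) = AND(0, 0) = 0
t3 = AND(C, t2) = AND(0, 0) = 0
t4 = NOT(t3) = NOT 0 = 1
t5 = AND(t2, t4) = AND(0, 1) = 0
t6 = OR(A, t5) = OR(1, 0) = 1
t7 = NOT(t6) = NOT 1 = 0
t8 = OR(t7, F) = OR(0, 0) = 0
So t7 = 0 and t8 = 0.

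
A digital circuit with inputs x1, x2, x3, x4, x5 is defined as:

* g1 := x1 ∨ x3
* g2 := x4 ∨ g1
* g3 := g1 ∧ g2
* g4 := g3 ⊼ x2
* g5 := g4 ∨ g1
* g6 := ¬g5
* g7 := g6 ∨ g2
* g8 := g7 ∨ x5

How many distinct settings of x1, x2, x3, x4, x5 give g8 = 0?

g8 = g7 ∨ x5 must be 0, so both g7 = 0 and x5 = 0.
Satisfying assignments:
  x1=0, x2=0, x3=0, x4=0, x5=0
  x1=0, x2=1, x3=0, x4=0, x5=0

2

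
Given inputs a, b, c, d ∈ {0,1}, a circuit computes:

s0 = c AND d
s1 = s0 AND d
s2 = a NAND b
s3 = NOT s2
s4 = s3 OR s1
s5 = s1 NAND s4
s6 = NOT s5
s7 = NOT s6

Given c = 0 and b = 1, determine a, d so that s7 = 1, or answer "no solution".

s7 = NOT s6 must be 1, so s6 = 0.
Check with c = 0 and b = 1 and a=1, d=1:
s0 = c AND d = 0 AND 1 = 0
s1 = s0 AND d = 0 AND 1 = 0
s2 = a NAND b = 1 NAND 1 = 0
s3 = NOT s2 = NOT 0 = 1
s4 = s3 OR s1 = 1 OR 0 = 1
s5 = s1 NAND s4 = 0 NAND 1 = 1
s6 = NOT s5 = NOT 1 = 0
s7 = NOT s6 = NOT 0 = 1
So s7 = 1.

a=1, d=1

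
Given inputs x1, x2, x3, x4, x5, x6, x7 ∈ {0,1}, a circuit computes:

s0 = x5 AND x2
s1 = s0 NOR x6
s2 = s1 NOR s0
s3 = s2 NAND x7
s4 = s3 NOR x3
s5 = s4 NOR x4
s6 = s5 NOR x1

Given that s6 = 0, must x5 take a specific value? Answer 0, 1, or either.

Both values of x5 occur among assignments with s6 = 0:
  x5=0: x1=0, x2=0, x3=0, x4=0, x5=0, x6=0, x7=0
  x5=1: x1=0, x2=0, x3=0, x4=0, x5=1, x6=0, x7=0

either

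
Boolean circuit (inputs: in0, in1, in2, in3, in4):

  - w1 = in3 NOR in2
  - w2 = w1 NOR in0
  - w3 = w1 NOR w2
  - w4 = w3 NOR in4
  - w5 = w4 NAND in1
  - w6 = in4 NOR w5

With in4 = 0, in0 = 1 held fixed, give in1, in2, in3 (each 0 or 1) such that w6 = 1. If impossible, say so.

Check with in4 = 0, in0 = 1 and in1=1, in2=0, in3=0:
w1 = in3 NOR in2 = 0 NOR 0 = 1
w2 = w1 NOR in0 = 1 NOR 1 = 0
w3 = w1 NOR w2 = 1 NOR 0 = 0
w4 = w3 NOR in4 = 0 NOR 0 = 1
w5 = w4 NAND in1 = 1 NAND 1 = 0
w6 = in4 NOR w5 = 0 NOR 0 = 1
So w6 = 1.

in1=1 in2=0 in3=0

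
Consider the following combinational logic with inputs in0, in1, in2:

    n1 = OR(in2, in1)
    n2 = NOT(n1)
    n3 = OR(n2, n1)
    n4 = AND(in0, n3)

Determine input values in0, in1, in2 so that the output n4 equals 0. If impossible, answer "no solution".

in0=0, in1=1, in2=0

n4 = AND(in0, n3) must be 0, so at least one of in0, n3 is 0.
Check with in0=0, in1=1, in2=0:
n1 = OR(in2, in1) = OR(0, 1) = 1
n2 = NOT(n1) = NOT 1 = 0
n3 = OR(n2, n1) = OR(0, 1) = 1
n4 = AND(in0, n3) = AND(0, 1) = 0
So n4 = 0 as required.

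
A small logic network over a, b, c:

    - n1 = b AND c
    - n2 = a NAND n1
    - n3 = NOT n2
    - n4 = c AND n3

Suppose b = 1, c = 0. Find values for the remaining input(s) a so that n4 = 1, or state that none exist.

With b = 1, c = 0 fixed, none of the 2 settings of a give n4 = 1.
For example, with a=0:
n1 = b AND c = 1 AND 0 = 0
n2 = a NAND n1 = 0 NAND 0 = 1
n3 = NOT n2 = NOT 1 = 0
n4 = c AND n3 = 0 AND 0 = 0
giving n4 = 0 ≠ 1.

no solution exists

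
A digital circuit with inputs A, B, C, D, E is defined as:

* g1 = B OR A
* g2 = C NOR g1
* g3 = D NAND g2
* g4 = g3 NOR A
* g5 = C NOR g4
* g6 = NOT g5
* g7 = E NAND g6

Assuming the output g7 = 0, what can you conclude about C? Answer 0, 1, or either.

Both values of C occur among assignments with g7 = 0:
  C=0: A=0, B=0, C=0, D=1, E=1
  C=1: A=0, B=0, C=1, D=0, E=1

either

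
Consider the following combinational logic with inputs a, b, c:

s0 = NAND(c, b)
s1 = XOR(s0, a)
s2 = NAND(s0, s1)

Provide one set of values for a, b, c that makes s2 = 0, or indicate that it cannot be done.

s2 = NAND(s0, s1) must be 0, so both s0 = 1 and s1 = 1.
s0 = NAND(c, b) must be 1, so at least one of c, b is 0.
s1 = XOR(s0, a) must be 1, so s0 and a differ.
Check with a=0, b=1, c=0:
s0 = NAND(c, b) = NAND(0, 1) = 1
s1 = XOR(s0, a) = XOR(1, 0) = 1
s2 = NAND(s0, s1) = NAND(1, 1) = 0
So s2 = 0 as required.

a=0, b=1, c=0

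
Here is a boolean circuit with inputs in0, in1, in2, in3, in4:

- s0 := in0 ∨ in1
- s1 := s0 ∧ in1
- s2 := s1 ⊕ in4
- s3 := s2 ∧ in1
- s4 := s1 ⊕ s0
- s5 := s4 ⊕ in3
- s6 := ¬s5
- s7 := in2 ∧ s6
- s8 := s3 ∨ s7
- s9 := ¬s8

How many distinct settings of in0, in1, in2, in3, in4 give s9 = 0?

14

s9 = ¬s8 must be 0, so s8 = 1.
Enumerating the 32 input combinations, 14 give s9 = 0 and 18 give s9 = 1.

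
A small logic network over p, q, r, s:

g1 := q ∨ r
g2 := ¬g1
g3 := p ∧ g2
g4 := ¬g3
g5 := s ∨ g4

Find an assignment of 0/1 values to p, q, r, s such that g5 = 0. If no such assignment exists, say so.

p=1, q=0, r=0, s=0

Check with p=1, q=0, r=0, s=0:
g1 = q ∨ r = 0 ∨ 0 = 0
g2 = ¬g1 = ¬0 = 1
g3 = p ∧ g2 = 1 ∧ 1 = 1
g4 = ¬g3 = ¬1 = 0
g5 = s ∨ g4 = 0 ∨ 0 = 0
So g5 = 0 as required.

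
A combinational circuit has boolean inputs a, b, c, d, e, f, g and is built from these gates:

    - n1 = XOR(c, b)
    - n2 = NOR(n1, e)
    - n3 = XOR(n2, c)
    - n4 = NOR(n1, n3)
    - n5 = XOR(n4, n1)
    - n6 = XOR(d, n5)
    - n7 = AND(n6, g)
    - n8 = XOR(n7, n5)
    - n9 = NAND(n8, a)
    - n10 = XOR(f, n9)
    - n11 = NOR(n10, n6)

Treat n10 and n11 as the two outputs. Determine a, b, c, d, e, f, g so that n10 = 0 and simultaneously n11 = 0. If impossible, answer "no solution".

a=1, b=0, c=1, d=0, e=1, f=0, g=0

Check with a=1, b=0, c=1, d=0, e=1, f=0, g=0:
n1 = XOR(c, b) = XOR(1, 0) = 1
n2 = NOR(n1, e) = NOR(1, 1) = 0
n3 = XOR(n2, c) = XOR(0, 1) = 1
n4 = NOR(n1, n3) = NOR(1, 1) = 0
n5 = XOR(n4, n1) = XOR(0, 1) = 1
n6 = XOR(d, n5) = XOR(0, 1) = 1
n7 = AND(n6, g) = AND(1, 0) = 0
n8 = XOR(n7, n5) = XOR(0, 1) = 1
n9 = NAND(n8, a) = NAND(1, 1) = 0
n10 = XOR(f, n9) = XOR(0, 0) = 0
n11 = NOR(n10, n6) = NOR(0, 1) = 0
So n10 = 0 and n11 = 0.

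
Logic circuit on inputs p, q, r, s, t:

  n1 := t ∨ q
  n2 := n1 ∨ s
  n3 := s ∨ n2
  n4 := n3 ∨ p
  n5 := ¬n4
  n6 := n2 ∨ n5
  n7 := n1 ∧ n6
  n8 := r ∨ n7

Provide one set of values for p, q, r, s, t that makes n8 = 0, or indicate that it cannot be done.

p=1, q=0, r=0, s=0, t=0

n8 = r ∨ n7 must be 0, so both r = 0 and n7 = 0.
n7 = n1 ∧ n6 must be 0, so at least one of n1, n6 is 0.
Check with p=1, q=0, r=0, s=0, t=0:
n1 = t ∨ q = 0 ∨ 0 = 0
n2 = n1 ∨ s = 0 ∨ 0 = 0
n3 = s ∨ n2 = 0 ∨ 0 = 0
n4 = n3 ∨ p = 0 ∨ 1 = 1
n5 = ¬n4 = ¬1 = 0
n6 = n2 ∨ n5 = 0 ∨ 0 = 0
n7 = n1 ∧ n6 = 0 ∧ 0 = 0
n8 = r ∨ n7 = 0 ∨ 0 = 0
So n8 = 0 as required.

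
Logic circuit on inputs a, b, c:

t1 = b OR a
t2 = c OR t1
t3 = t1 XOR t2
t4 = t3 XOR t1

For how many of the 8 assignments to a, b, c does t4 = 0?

1

t4 = t3 XOR t1 must be 0, so t3 and t1 are equal.
Satisfying assignments:
  a=0, b=0, c=0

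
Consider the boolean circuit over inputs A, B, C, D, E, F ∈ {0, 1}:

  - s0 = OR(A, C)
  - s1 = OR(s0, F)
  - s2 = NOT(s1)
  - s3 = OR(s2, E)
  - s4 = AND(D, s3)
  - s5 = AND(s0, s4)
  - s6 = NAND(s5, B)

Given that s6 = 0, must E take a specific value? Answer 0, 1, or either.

s6 = NAND(s5, B) must be 0, so both s5 = 1 and B = 1.
Every assignment with s6 = 0 has E = 1; there are 6 such assignment(s).

1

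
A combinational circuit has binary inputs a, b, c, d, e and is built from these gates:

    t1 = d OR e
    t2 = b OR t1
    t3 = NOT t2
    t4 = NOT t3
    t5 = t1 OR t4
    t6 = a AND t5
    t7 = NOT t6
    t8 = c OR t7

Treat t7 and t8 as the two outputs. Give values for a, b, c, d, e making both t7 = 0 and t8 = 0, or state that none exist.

a=1, b=0, c=0, d=1, e=1

Check with a=1, b=0, c=0, d=1, e=1:
t1 = d OR e = 1 OR 1 = 1
t2 = b OR t1 = 0 OR 1 = 1
t3 = NOT t2 = NOT 1 = 0
t4 = NOT t3 = NOT 0 = 1
t5 = t1 OR t4 = 1 OR 1 = 1
t6 = a AND t5 = 1 AND 1 = 1
t7 = NOT t6 = NOT 1 = 0
t8 = c OR t7 = 0 OR 0 = 0
So t7 = 0 and t8 = 0.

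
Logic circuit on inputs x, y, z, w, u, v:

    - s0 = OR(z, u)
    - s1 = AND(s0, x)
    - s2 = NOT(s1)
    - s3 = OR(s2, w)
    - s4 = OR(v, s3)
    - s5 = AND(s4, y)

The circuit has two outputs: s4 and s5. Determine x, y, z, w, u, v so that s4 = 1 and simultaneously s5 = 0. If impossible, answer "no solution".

Check with x=0, y=0, z=1, w=1, u=1, v=0:
s0 = OR(z, u) = OR(1, 1) = 1
s1 = AND(s0, x) = AND(1, 0) = 0
s2 = NOT(s1) = NOT 0 = 1
s3 = OR(s2, w) = OR(1, 1) = 1
s4 = OR(v, s3) = OR(0, 1) = 1
s5 = AND(s4, y) = AND(1, 0) = 0
So s4 = 1 and s5 = 0.

x=0, y=0, z=1, w=1, u=1, v=0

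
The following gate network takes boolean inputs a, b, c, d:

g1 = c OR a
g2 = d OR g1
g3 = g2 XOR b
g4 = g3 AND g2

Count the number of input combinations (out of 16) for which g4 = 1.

7

g4 = g3 AND g2 must be 1, so both g3 = 1 and g2 = 1.
g3 = g2 XOR b must be 1, so g2 and b differ.
Enumerating the 16 input combinations, 7 give g4 = 1 and 9 give g4 = 0.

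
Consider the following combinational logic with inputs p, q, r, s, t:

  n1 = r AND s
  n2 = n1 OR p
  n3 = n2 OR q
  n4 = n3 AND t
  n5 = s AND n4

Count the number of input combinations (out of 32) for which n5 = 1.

n5 = s AND n4 must be 1, so both s = 1 and n4 = 1.
n4 = n3 AND t must be 1, so both n3 = 1 and t = 1.
Enumerating the 32 input combinations, 7 give n5 = 1 and 25 give n5 = 0.

7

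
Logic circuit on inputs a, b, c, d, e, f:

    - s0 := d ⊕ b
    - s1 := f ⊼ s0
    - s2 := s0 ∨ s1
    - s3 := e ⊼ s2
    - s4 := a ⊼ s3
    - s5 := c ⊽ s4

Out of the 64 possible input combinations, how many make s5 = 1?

8

s5 = c ⊽ s4 must be 1, so both c = 0 and s4 = 0.
s4 = a ⊼ s3 must be 0, so both a = 1 and s3 = 1.
s3 = e ⊼ s2 must be 1, so at least one of e, s2 is 0.
Enumerating the 64 input combinations, 8 give s5 = 1 and 56 give s5 = 0.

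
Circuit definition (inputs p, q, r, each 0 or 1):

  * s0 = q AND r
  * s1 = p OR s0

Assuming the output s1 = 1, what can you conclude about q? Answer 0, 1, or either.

either

Both values of q occur among assignments with s1 = 1:
  q=0: p=1, q=0, r=0
  q=1: p=0, q=1, r=1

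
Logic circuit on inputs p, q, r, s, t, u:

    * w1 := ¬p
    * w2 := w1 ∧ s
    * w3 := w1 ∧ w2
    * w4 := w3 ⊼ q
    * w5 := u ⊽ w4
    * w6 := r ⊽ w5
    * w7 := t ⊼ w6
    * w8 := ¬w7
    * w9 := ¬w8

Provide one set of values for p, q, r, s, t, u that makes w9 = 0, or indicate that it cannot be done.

p=1, q=1, r=0, s=0, t=1, u=1

w9 = ¬w8 must be 0, so w8 = 1.
w8 = ¬w7 must be 1, so w7 = 0.
w7 = t ⊼ w6 must be 0, so both t = 1 and w6 = 1.
Check with p=1, q=1, r=0, s=0, t=1, u=1:
w1 = ¬p = ¬1 = 0
w2 = w1 ∧ s = 0 ∧ 0 = 0
w3 = w1 ∧ w2 = 0 ∧ 0 = 0
w4 = w3 ⊼ q = 0 ⊼ 1 = 1
w5 = u ⊽ w4 = 1 ⊽ 1 = 0
w6 = r ⊽ w5 = 0 ⊽ 0 = 1
w7 = t ⊼ w6 = 1 ⊼ 1 = 0
w8 = ¬w7 = ¬0 = 1
w9 = ¬w8 = ¬1 = 0
So w9 = 0 as required.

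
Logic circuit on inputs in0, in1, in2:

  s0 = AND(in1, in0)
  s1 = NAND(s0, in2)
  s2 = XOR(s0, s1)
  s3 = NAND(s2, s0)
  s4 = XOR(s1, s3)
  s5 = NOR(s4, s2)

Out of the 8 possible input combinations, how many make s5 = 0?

s5 = NOR(s4, s2) must be 0, so at least one of s4, s2 is 1.
Enumerating the 8 input combinations, 7 give s5 = 0 and 1 give s5 = 1.

7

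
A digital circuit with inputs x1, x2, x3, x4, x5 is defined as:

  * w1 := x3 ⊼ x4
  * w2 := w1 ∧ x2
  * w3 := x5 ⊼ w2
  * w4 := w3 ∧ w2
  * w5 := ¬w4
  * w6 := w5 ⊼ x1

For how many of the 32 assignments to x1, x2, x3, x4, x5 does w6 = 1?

w6 = w5 ⊼ x1 must be 1, so at least one of w5, x1 is 0.
Enumerating the 32 input combinations, 19 give w6 = 1 and 13 give w6 = 0.

19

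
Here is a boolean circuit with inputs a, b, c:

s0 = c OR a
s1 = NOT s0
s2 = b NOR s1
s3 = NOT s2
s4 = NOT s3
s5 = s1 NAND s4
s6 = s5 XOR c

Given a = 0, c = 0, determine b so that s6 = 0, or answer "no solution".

With a = 0, c = 0 fixed, none of the 2 settings of b give s6 = 0.
For example, with b=0:
s0 = c OR a = 0 OR 0 = 0
s1 = NOT s0 = NOT 0 = 1
s2 = b NOR s1 = 0 NOR 1 = 0
s3 = NOT s2 = NOT 0 = 1
s4 = NOT s3 = NOT 1 = 0
s5 = s1 NAND s4 = 1 NAND 0 = 1
s6 = s5 XOR c = 1 XOR 0 = 1
giving s6 = 1 ≠ 0.

no solution exists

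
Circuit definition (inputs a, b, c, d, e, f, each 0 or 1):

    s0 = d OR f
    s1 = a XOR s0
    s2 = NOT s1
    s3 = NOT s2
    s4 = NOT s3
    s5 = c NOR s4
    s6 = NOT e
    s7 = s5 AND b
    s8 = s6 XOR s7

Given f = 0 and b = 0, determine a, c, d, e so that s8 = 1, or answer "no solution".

Check with f = 0 and b = 0 and a=0, c=1, d=1, e=0:
s0 = d OR f = 1 OR 0 = 1
s1 = a XOR s0 = 0 XOR 1 = 1
s2 = NOT s1 = NOT 1 = 0
s3 = NOT s2 = NOT 0 = 1
s4 = NOT s3 = NOT 1 = 0
s5 = c NOR s4 = 1 NOR 0 = 0
s6 = NOT e = NOT 0 = 1
s7 = s5 AND b = 0 AND 0 = 0
s8 = s6 XOR s7 = 1 XOR 0 = 1
So s8 = 1.

a=0, c=1, d=1, e=0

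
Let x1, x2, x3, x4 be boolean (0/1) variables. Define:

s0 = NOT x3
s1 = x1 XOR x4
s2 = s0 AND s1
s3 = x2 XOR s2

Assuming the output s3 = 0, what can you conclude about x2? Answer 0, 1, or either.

Both values of x2 occur among assignments with s3 = 0:
  x2=0: x1=0, x2=0, x3=0, x4=0
  x2=1: x1=0, x2=1, x3=0, x4=1

either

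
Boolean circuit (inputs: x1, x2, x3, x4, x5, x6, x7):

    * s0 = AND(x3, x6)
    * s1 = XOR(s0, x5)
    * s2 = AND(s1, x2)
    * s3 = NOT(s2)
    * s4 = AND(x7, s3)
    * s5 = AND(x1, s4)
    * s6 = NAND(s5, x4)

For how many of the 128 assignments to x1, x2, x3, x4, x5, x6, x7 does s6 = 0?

12

s6 = NAND(s5, x4) must be 0, so both s5 = 1 and x4 = 1.
Enumerating the 128 input combinations, 12 give s6 = 0 and 116 give s6 = 1.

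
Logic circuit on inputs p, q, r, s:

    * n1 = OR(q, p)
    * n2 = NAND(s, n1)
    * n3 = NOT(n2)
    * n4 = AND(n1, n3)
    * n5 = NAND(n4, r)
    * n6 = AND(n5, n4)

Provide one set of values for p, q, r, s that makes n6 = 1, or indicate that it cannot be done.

p=0, q=1, r=0, s=1

Check with p=0, q=1, r=0, s=1:
n1 = OR(q, p) = OR(1, 0) = 1
n2 = NAND(s, n1) = NAND(1, 1) = 0
n3 = NOT(n2) = NOT 0 = 1
n4 = AND(n1, n3) = AND(1, 1) = 1
n5 = NAND(n4, r) = NAND(1, 0) = 1
n6 = AND(n5, n4) = AND(1, 1) = 1
So n6 = 1 as required.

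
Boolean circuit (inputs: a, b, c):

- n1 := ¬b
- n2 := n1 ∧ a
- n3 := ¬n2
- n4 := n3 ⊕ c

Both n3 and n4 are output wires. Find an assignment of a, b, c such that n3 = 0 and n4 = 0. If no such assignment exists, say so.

a=1, b=0, c=0

Check with a=1, b=0, c=0:
n1 = ¬b = ¬0 = 1
n2 = n1 ∧ a = 1 ∧ 1 = 1
n3 = ¬n2 = ¬1 = 0
n4 = n3 ⊕ c = 0 ⊕ 0 = 0
So n3 = 0 and n4 = 0.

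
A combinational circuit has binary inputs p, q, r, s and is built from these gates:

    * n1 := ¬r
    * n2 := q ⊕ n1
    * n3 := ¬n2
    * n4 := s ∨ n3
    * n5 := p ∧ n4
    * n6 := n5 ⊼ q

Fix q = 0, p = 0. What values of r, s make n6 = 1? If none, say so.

r=1, s=0

n6 = n5 ⊼ q must be 1, so at least one of n5, q is 0.
Check with q = 0, p = 0 and r=1, s=0:
n1 = ¬r = ¬1 = 0
n2 = q ⊕ n1 = 0 ⊕ 0 = 0
n3 = ¬n2 = ¬0 = 1
n4 = s ∨ n3 = 0 ∨ 1 = 1
n5 = p ∧ n4 = 0 ∧ 1 = 0
n6 = n5 ⊼ q = 0 ⊼ 0 = 1
So n6 = 1.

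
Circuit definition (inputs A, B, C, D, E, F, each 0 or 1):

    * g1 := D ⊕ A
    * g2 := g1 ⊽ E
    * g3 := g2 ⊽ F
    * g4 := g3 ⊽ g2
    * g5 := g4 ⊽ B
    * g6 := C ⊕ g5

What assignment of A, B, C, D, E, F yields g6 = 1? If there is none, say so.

A=1 B=1 C=1 D=0 E=0 F=1

g6 = C ⊕ g5 must be 1, so C and g5 differ.
Check with A=1 B=1 C=1 D=0 E=0 F=1:
g1 = D ⊕ A = 0 ⊕ 1 = 1
g2 = g1 ⊽ E = 1 ⊽ 0 = 0
g3 = g2 ⊽ F = 0 ⊽ 1 = 0
g4 = g3 ⊽ g2 = 0 ⊽ 0 = 1
g5 = g4 ⊽ B = 1 ⊽ 1 = 0
g6 = C ⊕ g5 = 1 ⊕ 0 = 1
So g6 = 1 as required.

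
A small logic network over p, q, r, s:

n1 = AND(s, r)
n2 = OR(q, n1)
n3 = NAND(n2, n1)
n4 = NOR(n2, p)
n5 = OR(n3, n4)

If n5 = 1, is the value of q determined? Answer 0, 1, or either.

either

Both values of q occur among assignments with n5 = 1:
  q=0: p=0, q=0, r=0, s=0
  q=1: p=0, q=1, r=0, s=0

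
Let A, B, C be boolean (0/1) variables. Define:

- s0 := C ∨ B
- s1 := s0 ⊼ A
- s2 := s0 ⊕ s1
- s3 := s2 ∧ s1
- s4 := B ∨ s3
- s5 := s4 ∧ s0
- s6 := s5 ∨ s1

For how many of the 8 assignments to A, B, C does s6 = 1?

s6 = s5 ∨ s1 must be 1, so at least one of s5, s1 is 1.
Enumerating the 8 input combinations, 7 give s6 = 1 and 1 give s6 = 0.

7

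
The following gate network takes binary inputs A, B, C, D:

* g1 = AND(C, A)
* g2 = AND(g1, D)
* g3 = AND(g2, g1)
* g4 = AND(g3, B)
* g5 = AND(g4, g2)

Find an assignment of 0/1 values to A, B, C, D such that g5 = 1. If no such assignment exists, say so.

g5 = AND(g4, g2) must be 1, so both g4 = 1 and g2 = 1.
Check with A=1, B=1, C=1, D=1:
g1 = AND(C, A) = AND(1, 1) = 1
g2 = AND(g1, D) = AND(1, 1) = 1
g3 = AND(g2, g1) = AND(1, 1) = 1
g4 = AND(g3, B) = AND(1, 1) = 1
g5 = AND(g4, g2) = AND(1, 1) = 1
So g5 = 1 as required.

A=1, B=1, C=1, D=1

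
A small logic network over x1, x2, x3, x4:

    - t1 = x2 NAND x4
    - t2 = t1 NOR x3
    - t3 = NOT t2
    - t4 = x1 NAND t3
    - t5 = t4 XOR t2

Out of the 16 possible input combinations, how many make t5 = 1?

7

t5 = t4 XOR t2 must be 1, so t4 and t2 differ.
Enumerating the 16 input combinations, 7 give t5 = 1 and 9 give t5 = 0.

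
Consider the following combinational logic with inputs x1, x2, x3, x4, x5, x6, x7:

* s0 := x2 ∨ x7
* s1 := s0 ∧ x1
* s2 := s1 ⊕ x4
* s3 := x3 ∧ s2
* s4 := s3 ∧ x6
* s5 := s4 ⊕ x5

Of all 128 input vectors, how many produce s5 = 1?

64

s5 = s4 ⊕ x5 must be 1, so s4 and x5 differ.
Enumerating the 128 input combinations, 64 give s5 = 1 and 64 give s5 = 0.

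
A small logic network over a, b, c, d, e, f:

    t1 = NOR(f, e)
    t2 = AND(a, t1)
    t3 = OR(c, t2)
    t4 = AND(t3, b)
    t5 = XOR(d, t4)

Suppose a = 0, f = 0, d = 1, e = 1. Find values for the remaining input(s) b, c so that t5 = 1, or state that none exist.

b=1 c=0

t5 = XOR(d, t4) must be 1, so d and t4 differ.
Check with a = 0, f = 0, d = 1, e = 1 and b=1, c=0:
t1 = NOR(f, e) = NOR(0, 1) = 0
t2 = AND(a, t1) = AND(0, 0) = 0
t3 = OR(c, t2) = OR(0, 0) = 0
t4 = AND(t3, b) = AND(0, 1) = 0
t5 = XOR(d, t4) = XOR(1, 0) = 1
So t5 = 1.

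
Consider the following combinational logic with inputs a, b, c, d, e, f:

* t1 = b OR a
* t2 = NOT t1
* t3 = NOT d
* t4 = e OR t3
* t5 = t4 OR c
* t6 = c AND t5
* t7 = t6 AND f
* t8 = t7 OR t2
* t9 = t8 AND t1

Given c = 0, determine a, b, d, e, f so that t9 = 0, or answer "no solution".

a=0 b=0 d=1 e=0 f=1

t9 = t8 AND t1 must be 0, so at least one of t8, t1 is 0.
Check with c = 0 and a=0, b=0, d=1, e=0, f=1:
t1 = b OR a = 0 OR 0 = 0
t2 = NOT t1 = NOT 0 = 1
t3 = NOT d = NOT 1 = 0
t4 = e OR t3 = 0 OR 0 = 0
t5 = t4 OR c = 0 OR 0 = 0
t6 = c AND t5 = 0 AND 0 = 0
t7 = t6 AND f = 0 AND 1 = 0
t8 = t7 OR t2 = 0 OR 1 = 1
t9 = t8 AND t1 = 1 AND 0 = 0
So t9 = 0.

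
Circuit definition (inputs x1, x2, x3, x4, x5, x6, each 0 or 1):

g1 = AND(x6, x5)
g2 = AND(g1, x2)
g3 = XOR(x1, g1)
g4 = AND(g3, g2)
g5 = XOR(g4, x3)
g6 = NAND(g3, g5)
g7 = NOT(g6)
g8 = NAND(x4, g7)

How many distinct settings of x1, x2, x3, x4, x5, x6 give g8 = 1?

56

g8 = NAND(x4, g7) must be 1, so at least one of x4, g7 is 0.
Enumerating the 64 input combinations, 56 give g8 = 1 and 8 give g8 = 0.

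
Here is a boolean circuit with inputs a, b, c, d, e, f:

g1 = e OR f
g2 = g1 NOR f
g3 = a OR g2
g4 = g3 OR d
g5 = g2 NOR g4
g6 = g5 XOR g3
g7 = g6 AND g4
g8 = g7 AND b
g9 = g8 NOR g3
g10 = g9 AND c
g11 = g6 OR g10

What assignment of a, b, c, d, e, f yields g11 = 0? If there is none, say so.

g11 = g6 OR g10 must be 0, so both g6 = 0 and g10 = 0.
Check with a=0, b=0, c=0, d=1, e=1, f=0:
g1 = e OR f = 1 OR 0 = 1
g2 = g1 NOR f = 1 NOR 0 = 0
g3 = a OR g2 = 0 OR 0 = 0
g4 = g3 OR d = 0 OR 1 = 1
g5 = g2 NOR g4 = 0 NOR 1 = 0
g6 = g5 XOR g3 = 0 XOR 0 = 0
g7 = g6 AND g4 = 0 AND 1 = 0
g8 = g7 AND b = 0 AND 0 = 0
g9 = g8 NOR g3 = 0 NOR 0 = 1
g10 = g9 AND c = 1 AND 0 = 0
g11 = g6 OR g10 = 0 OR 0 = 0
So g11 = 0 as required.

a=0, b=0, c=0, d=1, e=1, f=0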